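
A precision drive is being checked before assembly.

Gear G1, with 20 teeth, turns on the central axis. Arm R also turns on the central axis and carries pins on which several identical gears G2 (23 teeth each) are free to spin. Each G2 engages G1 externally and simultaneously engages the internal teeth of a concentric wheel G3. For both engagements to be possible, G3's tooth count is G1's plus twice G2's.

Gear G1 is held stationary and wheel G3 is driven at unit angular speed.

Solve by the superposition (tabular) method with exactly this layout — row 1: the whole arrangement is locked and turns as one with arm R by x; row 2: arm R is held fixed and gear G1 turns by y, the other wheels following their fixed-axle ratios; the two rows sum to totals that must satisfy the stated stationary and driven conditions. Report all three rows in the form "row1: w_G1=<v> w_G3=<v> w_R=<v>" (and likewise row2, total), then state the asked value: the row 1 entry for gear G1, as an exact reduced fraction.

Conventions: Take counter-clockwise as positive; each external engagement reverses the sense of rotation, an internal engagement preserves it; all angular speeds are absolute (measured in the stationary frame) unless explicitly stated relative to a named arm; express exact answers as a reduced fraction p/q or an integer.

row1: w_G1=33/43 w_G3=33/43 w_R=33/43
row2: w_G1=-33/43 w_G3=10/43 w_R=0
total: w_G1=0 w_G3=1 w_R=33/43
asked value: 33/43

class = planetary set [G3 = 20+2·23 = 66; Willis about the carrier]
row 1: whole set turns with the arm by x
superposition row 2 [arm held]: sun y, ring −(20/66)·y, arm 0
boundary: total ω_sun = x + y = 0 and total ω_ring = x − (20/66)·y = 1  ⇒  y = -33/43, x = 33/43
row 2 ring = −(20/66)·(-33/43) = 10/43
totals (row 1 + row 2): sun 33/43 + (-33/43) = 0, ring 33/43 + 10/43 = 1, arm 33/43 + 0 = 33/43
asked cell (row1, sun) = 33/43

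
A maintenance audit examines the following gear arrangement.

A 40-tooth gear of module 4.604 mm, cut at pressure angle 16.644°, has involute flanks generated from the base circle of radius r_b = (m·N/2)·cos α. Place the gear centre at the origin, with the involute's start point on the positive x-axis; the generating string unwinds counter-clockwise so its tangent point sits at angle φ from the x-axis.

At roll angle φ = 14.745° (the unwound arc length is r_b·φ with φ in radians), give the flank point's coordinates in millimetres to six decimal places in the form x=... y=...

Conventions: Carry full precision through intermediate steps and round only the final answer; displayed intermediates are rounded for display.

x=91.095328 y=0.497902

single-mesh involute tooth geometry (40T wheel at module 4.604)
pitch radius r_p = m·N/2 = 4.604·40/2 = 92.080000
base radius r_b = r_p·cos α = 92.080000·cos 16.644° = 88.222115
roll angle φ = 14.745° = 0.25734880 rad
x = r_b·(cos φ + φ·sin φ) = 91.095328
y = r_b·(sin φ − φ·cos φ) = 0.497902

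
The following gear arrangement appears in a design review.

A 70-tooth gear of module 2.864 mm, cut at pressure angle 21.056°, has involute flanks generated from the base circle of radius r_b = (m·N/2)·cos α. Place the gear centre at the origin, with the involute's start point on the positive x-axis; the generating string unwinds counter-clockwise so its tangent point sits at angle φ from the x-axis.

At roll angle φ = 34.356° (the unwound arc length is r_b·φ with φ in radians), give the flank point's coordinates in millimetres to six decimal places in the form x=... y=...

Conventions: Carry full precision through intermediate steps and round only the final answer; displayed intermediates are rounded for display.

class = single-mesh tooth geometry [base-circle involute, m = 2.864, 70T]
pitch radius r_p = m·N/2 = 2.864·70/2 = 100.240000
base radius r_b = r_p·cos α = 100.240000·cos 21.056° = 93.546947
roll angle φ = 34.356° = 0.59962532 rad
x = r_b·(cos φ + φ·sin φ) = 108.882621
y = r_b·(sin φ − φ·cos φ) = 6.484136

x=108.882621 y=6.484136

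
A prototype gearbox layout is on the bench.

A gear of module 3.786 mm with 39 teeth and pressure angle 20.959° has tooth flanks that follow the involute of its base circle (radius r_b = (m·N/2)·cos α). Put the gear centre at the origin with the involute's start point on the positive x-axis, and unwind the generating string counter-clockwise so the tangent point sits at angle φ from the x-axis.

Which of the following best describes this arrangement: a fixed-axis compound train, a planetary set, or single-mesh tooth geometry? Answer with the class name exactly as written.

topology: single-mesh involute geometry — m = 3.786, N = 39
classification: single-mesh tooth geometry

single-mesh tooth geometry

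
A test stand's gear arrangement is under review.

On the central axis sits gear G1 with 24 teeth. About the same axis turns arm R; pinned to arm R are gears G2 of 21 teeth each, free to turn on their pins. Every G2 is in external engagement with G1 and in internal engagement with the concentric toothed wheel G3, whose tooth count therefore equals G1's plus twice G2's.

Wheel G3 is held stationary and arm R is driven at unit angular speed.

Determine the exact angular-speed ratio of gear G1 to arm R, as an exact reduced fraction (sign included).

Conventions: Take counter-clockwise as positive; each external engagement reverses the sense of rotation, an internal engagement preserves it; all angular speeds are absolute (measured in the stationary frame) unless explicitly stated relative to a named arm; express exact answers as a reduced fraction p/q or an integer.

topology: planetary set — G1 24T / G2 21T / G3 66T, arm = carrier (Willis)
ring teeth: 24 + 2·21 = 66
24(ω_sun−ω_arm) = −66(ω_ring−ω_arm),  ω_ring = 0, ω_arm = 1
ω_sun = 1 − (66/24)(0−1) = 15/4
ω_out/ω_in = 15/4

15/4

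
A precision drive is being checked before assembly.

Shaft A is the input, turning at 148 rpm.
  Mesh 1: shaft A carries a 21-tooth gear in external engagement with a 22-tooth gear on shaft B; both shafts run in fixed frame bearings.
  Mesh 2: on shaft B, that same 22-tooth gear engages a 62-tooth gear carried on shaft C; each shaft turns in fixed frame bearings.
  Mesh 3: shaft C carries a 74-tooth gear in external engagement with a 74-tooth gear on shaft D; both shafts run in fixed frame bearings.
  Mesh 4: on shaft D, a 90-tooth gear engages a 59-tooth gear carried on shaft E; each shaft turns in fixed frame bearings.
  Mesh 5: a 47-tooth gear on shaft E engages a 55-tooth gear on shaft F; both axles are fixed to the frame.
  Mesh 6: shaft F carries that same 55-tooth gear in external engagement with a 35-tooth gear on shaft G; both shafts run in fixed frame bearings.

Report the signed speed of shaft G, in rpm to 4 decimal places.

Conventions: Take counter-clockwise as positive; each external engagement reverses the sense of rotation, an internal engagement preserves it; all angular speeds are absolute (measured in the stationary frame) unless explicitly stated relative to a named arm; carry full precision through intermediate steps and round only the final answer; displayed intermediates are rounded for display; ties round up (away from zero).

+102.6856 rpm

6-mesh fixed-axis compound train (all bearings frame-fixed)
mesh 1 [21T→22T]: ω = 148.0000×21/22 = 141.2727 rpm, sense flips to −
mesh 2 [22T→62T]: ω = 141.2727×22/62 = 50.1290 rpm, sense flips to +
mesh 3 [74T→74T]: ω = 50.1290×74/74 = 50.1290 rpm, sense flips to −
mesh 4 [90T→59T]: ω = 50.1290×90/59 = 76.4680 rpm, sense flips to +
mesh 5 [47T→55T]: ω = 76.4680×47/55 = 65.3454 rpm, sense flips to −
mesh 6 [55T→35T]: ω = 65.3454×55/35 = 102.6856 rpm, sense flips to +
signed output speed = +102.6856 rpm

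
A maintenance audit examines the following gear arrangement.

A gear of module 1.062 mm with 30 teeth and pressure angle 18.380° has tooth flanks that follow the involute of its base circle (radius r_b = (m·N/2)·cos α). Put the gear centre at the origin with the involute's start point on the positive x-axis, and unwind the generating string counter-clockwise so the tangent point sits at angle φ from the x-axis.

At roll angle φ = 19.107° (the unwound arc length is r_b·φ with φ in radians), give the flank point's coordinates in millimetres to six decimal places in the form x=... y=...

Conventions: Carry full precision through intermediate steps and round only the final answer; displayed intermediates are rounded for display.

class = single-mesh tooth geometry [base-circle involute, m = 1.062, 30T]
pitch radius r_p = m·N/2 = 1.062·30/2 = 15.930000
base radius r_b = r_p·cos α = 15.930000·cos 18.380° = 15.117349
roll angle φ = 19.107° = 0.33348006 rad
x = r_b·(cos φ + φ·sin φ) = 15.934715
y = r_b·(sin φ − φ·cos φ) = 0.184810

x=15.934715 y=0.184810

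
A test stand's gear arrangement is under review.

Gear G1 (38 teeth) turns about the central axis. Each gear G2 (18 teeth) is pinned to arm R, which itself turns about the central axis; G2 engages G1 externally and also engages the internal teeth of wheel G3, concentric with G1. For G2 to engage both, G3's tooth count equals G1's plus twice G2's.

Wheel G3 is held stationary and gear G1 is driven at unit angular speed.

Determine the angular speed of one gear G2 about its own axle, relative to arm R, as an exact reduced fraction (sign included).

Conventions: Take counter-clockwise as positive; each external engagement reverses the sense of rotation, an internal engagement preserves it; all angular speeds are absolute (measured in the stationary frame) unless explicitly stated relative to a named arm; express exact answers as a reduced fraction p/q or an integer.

-703/504

class = planetary set [G3 = 38+2·18 = 74; Willis about the carrier]
ring teeth: 38 + 2·18 = 74
38(ω_sun−ω_arm) = −74(ω_ring−ω_arm),  ω_ring = 0, ω_sun = 1
38(1−ω_arm) = −74(0−ω_arm)  ⇒  112·ω_arm = 38  ⇒  ω_arm = 19/56
sun–planet mesh: 38·(1−19/56) = −18·(ω_p−ω_arm)  ⇒  ω_p−ω_arm = -703/504
exact speed ratio = -703/504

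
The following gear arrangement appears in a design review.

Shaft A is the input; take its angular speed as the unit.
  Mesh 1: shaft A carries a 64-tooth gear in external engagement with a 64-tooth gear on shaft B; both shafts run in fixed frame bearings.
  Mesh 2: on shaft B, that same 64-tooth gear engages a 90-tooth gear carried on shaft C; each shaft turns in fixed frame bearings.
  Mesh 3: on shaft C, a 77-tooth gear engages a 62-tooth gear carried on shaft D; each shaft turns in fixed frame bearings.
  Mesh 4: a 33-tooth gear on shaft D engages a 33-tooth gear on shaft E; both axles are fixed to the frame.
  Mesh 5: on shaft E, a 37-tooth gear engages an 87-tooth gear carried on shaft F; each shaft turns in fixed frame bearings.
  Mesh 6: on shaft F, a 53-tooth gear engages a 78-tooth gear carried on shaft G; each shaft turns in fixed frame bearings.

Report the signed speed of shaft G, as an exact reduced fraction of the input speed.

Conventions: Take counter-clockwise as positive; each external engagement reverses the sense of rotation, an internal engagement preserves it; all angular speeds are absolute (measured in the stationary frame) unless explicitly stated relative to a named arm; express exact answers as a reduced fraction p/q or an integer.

6-mesh fixed-axis compound train (all bearings frame-fixed)
mesh 1 [64T→64T]: |ω|/ω_in = 1×64/64 = 1, sense flips to −
mesh 2 [64T→90T]: |ω|/ω_in = 1×64/90 = 32/45, sense flips to +
mesh 3 [77T→62T]: |ω|/ω_in = (32/45)×77/62 = 1232/1395, sense flips to −
mesh 4 [33T→33T]: |ω|/ω_in = (1232/1395)×33/33 = 1232/1395, sense flips to +
mesh 5 [37T→87T]: |ω|/ω_in = (1232/1395)×37/87 = 45584/121365, sense flips to −
mesh 6 [53T→78T]: |ω|/ω_in = (45584/121365)×53/78 = 1207976/4733235, sense flips to +
signed output speed (× input speed) = 1207976/4733235

1207976/4733235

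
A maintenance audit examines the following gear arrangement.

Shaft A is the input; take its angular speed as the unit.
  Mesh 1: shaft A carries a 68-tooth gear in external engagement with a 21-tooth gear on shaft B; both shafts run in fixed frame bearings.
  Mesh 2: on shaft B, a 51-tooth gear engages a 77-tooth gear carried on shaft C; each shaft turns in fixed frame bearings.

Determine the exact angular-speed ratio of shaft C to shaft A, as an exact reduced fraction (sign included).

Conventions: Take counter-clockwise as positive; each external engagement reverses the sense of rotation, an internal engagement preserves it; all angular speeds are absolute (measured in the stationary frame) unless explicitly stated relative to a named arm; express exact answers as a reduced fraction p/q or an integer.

class = fixed-axis compound train [2 meshes; 2 ratios multiply, 2 sense flips]
mesh 1 [68T→21T]: running ratio 68/21, sense −
mesh 2 [51T→77T]: running ratio 1156/539, sense +
ω_out/ω_in = 1156/539

1156/539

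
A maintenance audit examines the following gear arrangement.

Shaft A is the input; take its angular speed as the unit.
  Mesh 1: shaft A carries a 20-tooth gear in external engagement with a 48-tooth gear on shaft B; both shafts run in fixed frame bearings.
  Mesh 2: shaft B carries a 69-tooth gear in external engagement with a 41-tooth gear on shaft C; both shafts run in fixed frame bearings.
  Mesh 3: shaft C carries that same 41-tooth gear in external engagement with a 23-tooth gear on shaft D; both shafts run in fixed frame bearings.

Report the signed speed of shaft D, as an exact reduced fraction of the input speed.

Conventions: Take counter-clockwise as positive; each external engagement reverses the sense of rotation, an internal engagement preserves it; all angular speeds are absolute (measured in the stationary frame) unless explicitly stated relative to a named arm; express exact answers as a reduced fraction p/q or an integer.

-5/4

3-mesh fixed-axis compound train (all bearings frame-fixed)
mesh 1 [20T→48T]: |ω|/ω_in = 1×20/48 = 5/12, sense flips to −
mesh 2 [69T→41T]: |ω|/ω_in = (5/12)×69/41 = 115/164, sense flips to +
mesh 3 [41T→23T]: |ω|/ω_in = (115/164)×41/23 = 5/4, sense flips to −
signed output speed (× input speed) = -5/4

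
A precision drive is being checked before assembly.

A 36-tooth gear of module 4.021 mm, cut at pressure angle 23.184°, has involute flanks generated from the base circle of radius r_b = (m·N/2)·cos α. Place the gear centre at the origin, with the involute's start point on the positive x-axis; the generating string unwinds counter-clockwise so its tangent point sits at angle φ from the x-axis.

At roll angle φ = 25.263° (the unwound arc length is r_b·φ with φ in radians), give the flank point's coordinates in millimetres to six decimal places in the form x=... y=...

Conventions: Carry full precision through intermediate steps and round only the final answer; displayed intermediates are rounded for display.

recognized (one wheel, involute flank): single-mesh tooth geometry, m = 4.021, N = 36
pitch radius r_p = m·N/2 = 4.021·36/2 = 72.378000
base radius r_b = r_p·cos α = 72.378000·cos 23.184° = 66.533137
roll angle φ = 25.263° = 0.44092253 rad
x = r_b·(cos φ + φ·sin φ) = 72.689620
y = r_b·(sin φ − φ·cos φ) = 1.864390

x=72.689620 y=1.864390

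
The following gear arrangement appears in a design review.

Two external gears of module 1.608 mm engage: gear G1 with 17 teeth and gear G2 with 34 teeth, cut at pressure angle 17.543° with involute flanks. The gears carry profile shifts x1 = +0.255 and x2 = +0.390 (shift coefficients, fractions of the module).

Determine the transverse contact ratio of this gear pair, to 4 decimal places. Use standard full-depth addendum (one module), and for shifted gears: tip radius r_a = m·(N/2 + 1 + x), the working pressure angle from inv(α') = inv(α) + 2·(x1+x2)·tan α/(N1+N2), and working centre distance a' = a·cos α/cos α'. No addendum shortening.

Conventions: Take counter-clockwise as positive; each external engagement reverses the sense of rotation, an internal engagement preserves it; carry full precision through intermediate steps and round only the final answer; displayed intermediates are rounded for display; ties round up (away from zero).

1.5593

single-mesh involute tooth geometry (17T engaging 34T at module 1.608)
base radii: r_b1 = 13.032315, r_b2 = 26.064630
tip radii: r_a1 = 15.686040, r_a2 = 29.571120
inv(α') = inv(17.543°) + 2·(+0.255+0.390)·tan α/(17+34) = 0.01793705  ⇒  α' = 21.22754°
a' = a·cos α / cos α' = 41.0040·cos 17.543°/cos 21.22754° = 41.942767
action lengths: √(r_a1²−r_b1²) = 8.729869, √(r_a2²−r_b2²) = 13.967326
base pitch p_b = π·m·cos α = 4.816732
CR = (8.729869 + 13.967326 − 41.942767·sin 21.22754°)/4.816732 = 1.559328
contact ratio ≈ 1.5593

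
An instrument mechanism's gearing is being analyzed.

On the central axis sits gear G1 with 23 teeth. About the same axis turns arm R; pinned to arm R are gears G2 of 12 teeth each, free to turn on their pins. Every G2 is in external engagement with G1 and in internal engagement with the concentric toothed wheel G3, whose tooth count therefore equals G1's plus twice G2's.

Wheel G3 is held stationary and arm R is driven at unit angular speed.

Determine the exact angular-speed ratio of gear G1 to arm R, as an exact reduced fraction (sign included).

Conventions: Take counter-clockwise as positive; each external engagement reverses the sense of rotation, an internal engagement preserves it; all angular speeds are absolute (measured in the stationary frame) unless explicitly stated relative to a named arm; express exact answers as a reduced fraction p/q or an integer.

class = planetary set [G3 = 23+2·12 = 47; Willis about the carrier]
ring teeth: 23 + 2·12 = 47
23(ω_sun−ω_arm) = −47(ω_ring−ω_arm),  ω_ring = 0, ω_arm = 1
ω_sun = 1 − (47/23)(0−1) = 70/23
ω_out/ω_in = 70/23

70/23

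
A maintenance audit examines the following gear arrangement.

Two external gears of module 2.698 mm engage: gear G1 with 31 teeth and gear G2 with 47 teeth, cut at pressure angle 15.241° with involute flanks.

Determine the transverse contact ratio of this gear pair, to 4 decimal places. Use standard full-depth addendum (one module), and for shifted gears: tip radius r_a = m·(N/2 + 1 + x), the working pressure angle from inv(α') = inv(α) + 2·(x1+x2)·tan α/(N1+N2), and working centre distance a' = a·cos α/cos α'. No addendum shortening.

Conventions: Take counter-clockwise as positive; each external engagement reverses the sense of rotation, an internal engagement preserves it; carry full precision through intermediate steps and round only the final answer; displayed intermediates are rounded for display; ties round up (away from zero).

topology: single-mesh involute geometry — m = 2.698, 31T/47T pair
base radii: r_b1 = 40.348168, r_b2 = 61.173030
tip radii: r_a1 = 44.517000, r_a2 = 66.101000
no profile shift: α' = α, a' = a
action lengths: √(r_a1²−r_b1²) = 18.809269, √(r_a2²−r_b2²) = 25.044014
base pitch p_b = π·m·cos α = 8.177904
CR = (18.809269 + 25.044014 − 105.222000·sin 15.24100°)/8.177904 = 1.980038
contact ratio ≈ 1.9800

1.9800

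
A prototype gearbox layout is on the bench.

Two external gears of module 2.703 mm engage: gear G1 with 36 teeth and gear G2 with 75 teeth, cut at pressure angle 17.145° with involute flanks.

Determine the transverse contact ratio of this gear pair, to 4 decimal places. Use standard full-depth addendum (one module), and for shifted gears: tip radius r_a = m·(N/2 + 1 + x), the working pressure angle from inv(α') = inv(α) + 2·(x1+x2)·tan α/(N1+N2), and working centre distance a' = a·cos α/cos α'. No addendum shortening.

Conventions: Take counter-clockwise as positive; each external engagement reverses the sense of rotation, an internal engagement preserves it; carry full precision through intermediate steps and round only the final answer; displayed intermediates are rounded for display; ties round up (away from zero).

1.9286

recognized (one external pair, fixed centres): single-mesh tooth geometry, m = 2.703, N1 = 36, N2 = 75
base radii: r_b1 = 46.491903, r_b2 = 96.858131
tip radii: r_a1 = 51.357000, r_a2 = 104.065500
no profile shift: α' = α, a' = a
action lengths: √(r_a1²−r_b1²) = 21.818442, √(r_a2²−r_b2²) = 38.054313
base pitch p_b = π·m·cos α = 8.114368
CR = (21.818442 + 38.054313 − 150.016500·sin 17.14500°)/8.114368 = 1.928586
contact ratio ≈ 1.9286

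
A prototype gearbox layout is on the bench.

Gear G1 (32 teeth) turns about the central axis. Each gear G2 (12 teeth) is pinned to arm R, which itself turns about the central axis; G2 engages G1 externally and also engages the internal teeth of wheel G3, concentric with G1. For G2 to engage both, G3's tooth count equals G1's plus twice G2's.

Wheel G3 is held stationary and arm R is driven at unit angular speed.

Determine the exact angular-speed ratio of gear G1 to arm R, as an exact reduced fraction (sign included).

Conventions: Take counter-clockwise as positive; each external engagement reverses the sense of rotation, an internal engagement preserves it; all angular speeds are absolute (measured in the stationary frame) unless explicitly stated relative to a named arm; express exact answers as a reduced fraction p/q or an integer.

11/4

class = planetary set [G3 = 32+2·12 = 56; Willis about the carrier]
ring teeth: 32 + 2·12 = 56
32(ω_sun−ω_arm) = −56(ω_ring−ω_arm),  ω_ring = 0, ω_arm = 1
ω_sun = 1 − (56/32)(0−1) = 11/4
ω_out/ω_in = 11/4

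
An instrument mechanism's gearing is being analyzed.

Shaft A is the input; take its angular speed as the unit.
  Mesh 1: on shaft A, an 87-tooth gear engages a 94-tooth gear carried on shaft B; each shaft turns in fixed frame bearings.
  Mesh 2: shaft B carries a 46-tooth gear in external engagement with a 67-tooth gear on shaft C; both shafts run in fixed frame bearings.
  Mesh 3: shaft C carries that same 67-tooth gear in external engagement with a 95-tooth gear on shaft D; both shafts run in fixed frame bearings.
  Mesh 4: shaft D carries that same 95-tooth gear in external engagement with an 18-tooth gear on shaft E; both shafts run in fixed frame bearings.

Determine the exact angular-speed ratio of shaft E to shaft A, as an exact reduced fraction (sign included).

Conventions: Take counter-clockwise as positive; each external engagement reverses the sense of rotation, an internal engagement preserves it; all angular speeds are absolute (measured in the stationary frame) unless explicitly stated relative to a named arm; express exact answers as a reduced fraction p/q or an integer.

class = fixed-axis compound train [4 meshes; 4 ratios multiply, 4 sense flips]
mesh 1 [87T→94T]: running ratio 87/94, sense −
mesh 2 [46T→67T]: running ratio 2001/3149, sense +
mesh 3 [67T→95T]: running ratio 2001/4465, sense −
mesh 4 [95T→18T]: running ratio 667/282, sense +
ω_out/ω_in = 667/282

667/282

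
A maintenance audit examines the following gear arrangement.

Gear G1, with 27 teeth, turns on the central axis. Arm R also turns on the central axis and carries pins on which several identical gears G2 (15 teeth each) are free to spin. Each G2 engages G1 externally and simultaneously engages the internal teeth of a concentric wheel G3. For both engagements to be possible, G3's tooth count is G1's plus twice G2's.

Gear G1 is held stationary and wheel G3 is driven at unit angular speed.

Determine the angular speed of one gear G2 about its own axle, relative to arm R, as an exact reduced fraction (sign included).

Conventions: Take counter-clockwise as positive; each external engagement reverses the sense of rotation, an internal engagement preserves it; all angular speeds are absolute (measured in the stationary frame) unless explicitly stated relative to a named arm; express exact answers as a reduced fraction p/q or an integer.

topology: planetary set — G1 27T / G2 15T / G3 57T, arm = carrier (Willis)
ring teeth: 27 + 2·15 = 57
27(ω_sun−ω_arm) = −57(ω_ring−ω_arm),  ω_sun = 0, ω_ring = 1
27(0−ω_arm) = −57(1−ω_arm)  ⇒  84·ω_arm = 57  ⇒  ω_arm = 19/28
sun–planet mesh: 27·(0−19/28) = −15·(ω_p−ω_arm)  ⇒  ω_p−ω_arm = 171/140
exact speed ratio = 171/140

171/140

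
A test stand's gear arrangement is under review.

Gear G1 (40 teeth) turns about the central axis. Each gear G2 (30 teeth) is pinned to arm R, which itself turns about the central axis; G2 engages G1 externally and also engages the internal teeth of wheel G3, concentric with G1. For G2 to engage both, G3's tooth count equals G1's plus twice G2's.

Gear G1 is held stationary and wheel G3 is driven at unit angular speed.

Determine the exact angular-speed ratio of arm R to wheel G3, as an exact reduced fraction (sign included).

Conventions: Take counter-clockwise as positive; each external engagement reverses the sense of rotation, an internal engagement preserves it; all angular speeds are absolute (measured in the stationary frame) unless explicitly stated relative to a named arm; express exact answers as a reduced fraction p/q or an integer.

topology: planetary set — G1 40T / G2 30T / G3 100T, arm = carrier (Willis)
ring teeth: 40 + 2·30 = 100
40(ω_sun−ω_arm) = −100(ω_ring−ω_arm),  ω_sun = 0, ω_ring = 1
40(0−ω_arm) = −100(1−ω_arm)  ⇒  140·ω_arm = 100  ⇒  ω_arm = 5/7
ω_out/ω_in = 5/7

5/7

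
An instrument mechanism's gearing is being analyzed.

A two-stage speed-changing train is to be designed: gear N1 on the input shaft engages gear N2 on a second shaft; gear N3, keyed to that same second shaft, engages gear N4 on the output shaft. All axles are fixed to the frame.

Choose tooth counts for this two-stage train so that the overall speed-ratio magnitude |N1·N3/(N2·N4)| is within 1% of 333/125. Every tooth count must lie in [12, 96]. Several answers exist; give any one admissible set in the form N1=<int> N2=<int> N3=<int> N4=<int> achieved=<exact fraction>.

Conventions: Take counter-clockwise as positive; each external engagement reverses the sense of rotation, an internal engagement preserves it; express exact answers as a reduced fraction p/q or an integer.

topology: fixed-axis compound train — 2 stages, target 333/125
target = 333/125 in lowest terms: an exact hit needs N1·N3 = k·333 and N2·N4 = k·125 for one integer k, every count in [12, 96]; additionally prefer no 1:1 stage (N1 ≠ N2, N3 ≠ N4)
k = 1…2: no 1:1-free in-range split of k·333 and k·125 into factor pairs; take k = 3
k = 3: N1·N3 = 999 = 27·37, N2·N4 = 375 = 15·25
achieved = 27·37/(15·25) = 333/125; |achieved − target| = 0 ≤ 333/12500 ✓

N1=27 N2=15 N3=37 N4=25 achieved=333/125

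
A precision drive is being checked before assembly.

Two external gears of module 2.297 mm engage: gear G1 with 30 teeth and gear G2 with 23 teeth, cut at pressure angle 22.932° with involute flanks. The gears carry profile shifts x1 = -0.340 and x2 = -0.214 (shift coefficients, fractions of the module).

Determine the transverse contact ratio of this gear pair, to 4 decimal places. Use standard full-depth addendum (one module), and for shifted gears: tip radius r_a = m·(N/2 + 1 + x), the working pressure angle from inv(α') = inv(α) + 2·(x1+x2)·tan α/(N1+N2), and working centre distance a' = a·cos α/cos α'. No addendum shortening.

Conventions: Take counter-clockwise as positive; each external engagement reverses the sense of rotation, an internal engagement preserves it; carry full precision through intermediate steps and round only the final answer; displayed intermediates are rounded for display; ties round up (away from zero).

recognized (one external pair, fixed centres): single-mesh tooth geometry, m = 2.297, N1 = 30, N2 = 23
base radii: r_b1 = 31.731950, r_b2 = 24.327828
tip radii: r_a1 = 35.971020, r_a2 = 28.220942
inv(α') = inv(22.932°) + 2·(-0.340-0.214)·tan α/(30+23) = 0.01399129  ⇒  α' = 19.59631°
a' = a·cos α / cos α' = 60.8705·cos 22.932°/cos 19.59631° = 59.506450
action lengths: √(r_a1²−r_b1²) = 16.941004, √(r_a2²−r_b2²) = 14.303088
base pitch p_b = π·m·cos α = 6.645924
CR = (16.941004 + 14.303088 − 59.506450·sin 19.59631°)/6.645924 = 1.698209
contact ratio ≈ 1.6982

1.6982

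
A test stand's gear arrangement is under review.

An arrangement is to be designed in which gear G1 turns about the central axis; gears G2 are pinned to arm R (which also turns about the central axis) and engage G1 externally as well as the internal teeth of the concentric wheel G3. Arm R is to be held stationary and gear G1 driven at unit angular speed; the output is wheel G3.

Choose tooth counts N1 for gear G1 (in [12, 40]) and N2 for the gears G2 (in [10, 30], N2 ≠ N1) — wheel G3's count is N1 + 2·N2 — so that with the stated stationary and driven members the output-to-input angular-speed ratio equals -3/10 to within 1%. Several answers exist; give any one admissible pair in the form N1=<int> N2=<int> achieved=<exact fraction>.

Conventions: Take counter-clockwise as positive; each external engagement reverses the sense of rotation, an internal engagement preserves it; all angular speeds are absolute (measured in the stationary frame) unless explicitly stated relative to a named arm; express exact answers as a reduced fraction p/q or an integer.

N1=12 N2=14 achieved=-3/10

class = planetary set [ratio -3/10 wanted; Willis about the carrier]
Willis with ω_arm = 0: ω_ring/ω_sun = −N1/N3; set equal to -3/10  ⇒  N3/N1 = −1/(-3/10) = 10/3
N3 = N1 + 2·N2  ⇒  N2/N1 = (N3/N1 − 1)/2 = (10/3 − 1)/2 = 7/6
smallest multiple with N1 ≥ 12 and N2 ≥ 10: k = 2  ⇒  N1 = 2·6 = 12, N2 = 2·7 = 14 (N1 ≤ 40, N2 ≤ 30, N2 ≠ N1 ✓), N3 = 12 + 2·14 = 40
check: −N1/N3 with N1 = 12, N3 = 40 gives -3/10; |achieved − target| = 0 ≤ 3/1000 ✓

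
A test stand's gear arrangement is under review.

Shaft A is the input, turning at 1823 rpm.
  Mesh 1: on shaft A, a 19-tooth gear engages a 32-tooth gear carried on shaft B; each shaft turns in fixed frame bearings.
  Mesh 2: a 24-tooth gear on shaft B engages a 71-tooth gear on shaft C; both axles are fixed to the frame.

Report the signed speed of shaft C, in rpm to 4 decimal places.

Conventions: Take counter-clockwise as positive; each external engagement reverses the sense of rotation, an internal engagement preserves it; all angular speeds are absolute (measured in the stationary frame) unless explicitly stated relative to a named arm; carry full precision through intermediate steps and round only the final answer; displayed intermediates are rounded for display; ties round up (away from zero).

class = fixed-axis compound train [2 meshes; 2 ratios multiply, 2 sense flips]
mesh 1 [19T→32T]: ω = 1823.0000×19/32 = 1082.4063 rpm, sense flips to −
mesh 2 [24T→71T]: ω = 1082.4063×24/71 = 365.8838 rpm, sense flips to +
signed output speed = +365.8838 rpm

+365.8838 rpm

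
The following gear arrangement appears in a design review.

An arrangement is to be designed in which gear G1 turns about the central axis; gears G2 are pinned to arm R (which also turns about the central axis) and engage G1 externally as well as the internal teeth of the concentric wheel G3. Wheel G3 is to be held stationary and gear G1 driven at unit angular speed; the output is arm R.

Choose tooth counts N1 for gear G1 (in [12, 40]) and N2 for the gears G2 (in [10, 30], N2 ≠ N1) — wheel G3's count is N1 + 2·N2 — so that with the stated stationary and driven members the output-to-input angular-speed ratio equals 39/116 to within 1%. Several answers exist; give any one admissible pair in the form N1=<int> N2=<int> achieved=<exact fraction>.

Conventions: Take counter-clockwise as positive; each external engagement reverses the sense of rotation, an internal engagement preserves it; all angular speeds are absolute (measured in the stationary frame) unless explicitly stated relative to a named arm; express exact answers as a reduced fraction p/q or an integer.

class = planetary set [ratio 39/116 wanted; Willis about the carrier]
Willis with ω_ring = 0: ω_arm/ω_sun = N1/(N1+N3); set equal to 39/116  ⇒  N3/N1 = 1/(39/116) − 1 = 77/39
N3 = N1 + 2·N2  ⇒  N2/N1 = (N3/N1 − 1)/2 = (77/39 − 1)/2 = 19/39
smallest multiple with N1 ≥ 12 and N2 ≥ 10: k = 1  ⇒  N1 = 1·39 = 39, N2 = 1·19 = 19 (N1 ≤ 40, N2 ≤ 30, N2 ≠ N1 ✓), N3 = 39 + 2·19 = 77
check: N1/(N1+N3) with N1 = 39, N3 = 77 gives 39/116; |achieved − target| = 0 ≤ 39/11600 ✓

N1=39 N2=19 achieved=39/116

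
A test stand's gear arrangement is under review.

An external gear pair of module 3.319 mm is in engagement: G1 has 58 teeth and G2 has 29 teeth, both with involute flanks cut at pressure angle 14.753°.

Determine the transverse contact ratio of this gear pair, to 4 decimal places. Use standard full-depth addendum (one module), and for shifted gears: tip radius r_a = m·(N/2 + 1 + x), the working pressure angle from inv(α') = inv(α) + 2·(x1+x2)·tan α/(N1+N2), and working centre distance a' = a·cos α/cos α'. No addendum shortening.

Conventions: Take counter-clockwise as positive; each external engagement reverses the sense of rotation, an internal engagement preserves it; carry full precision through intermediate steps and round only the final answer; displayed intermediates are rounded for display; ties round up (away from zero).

single-mesh involute tooth geometry (58T engaging 29T at module 3.319)
base radii: r_b1 = 93.077855, r_b2 = 46.538928
tip radii: r_a1 = 99.570000, r_a2 = 51.444500
no profile shift: α' = α, a' = a
action lengths: √(r_a1²−r_b1²) = 35.365205, √(r_a2²−r_b2²) = 21.924069
base pitch p_b = π·m·cos α = 10.083197
CR = (35.365205 + 21.924069 − 144.376500·sin 14.75300°)/10.083197 = 2.035409
contact ratio ≈ 2.0354

2.0354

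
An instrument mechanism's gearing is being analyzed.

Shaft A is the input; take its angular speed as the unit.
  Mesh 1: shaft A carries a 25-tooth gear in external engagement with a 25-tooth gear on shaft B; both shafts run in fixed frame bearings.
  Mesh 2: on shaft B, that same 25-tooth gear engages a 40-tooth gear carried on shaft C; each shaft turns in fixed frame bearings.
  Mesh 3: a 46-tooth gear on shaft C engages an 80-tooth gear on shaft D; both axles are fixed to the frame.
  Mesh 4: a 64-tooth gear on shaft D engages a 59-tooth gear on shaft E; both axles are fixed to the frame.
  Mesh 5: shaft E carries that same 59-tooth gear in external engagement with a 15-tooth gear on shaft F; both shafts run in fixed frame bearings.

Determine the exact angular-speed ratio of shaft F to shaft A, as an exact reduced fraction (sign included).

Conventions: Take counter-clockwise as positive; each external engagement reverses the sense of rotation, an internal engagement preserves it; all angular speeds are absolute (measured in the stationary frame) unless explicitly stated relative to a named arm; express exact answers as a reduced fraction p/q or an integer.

class = fixed-axis compound train [5 meshes; 5 ratios multiply, 5 sense flips]
mesh 1 [25T→25T]: running ratio 1, sense −
mesh 2 [25T→40T]: running ratio 5/8, sense +
mesh 3 [46T→80T]: running ratio 23/64, sense −
mesh 4 [64T→59T]: running ratio 23/59, sense +
mesh 5 [59T→15T]: running ratio 23/15, sense −
ω_out/ω_in = -23/15

-23/15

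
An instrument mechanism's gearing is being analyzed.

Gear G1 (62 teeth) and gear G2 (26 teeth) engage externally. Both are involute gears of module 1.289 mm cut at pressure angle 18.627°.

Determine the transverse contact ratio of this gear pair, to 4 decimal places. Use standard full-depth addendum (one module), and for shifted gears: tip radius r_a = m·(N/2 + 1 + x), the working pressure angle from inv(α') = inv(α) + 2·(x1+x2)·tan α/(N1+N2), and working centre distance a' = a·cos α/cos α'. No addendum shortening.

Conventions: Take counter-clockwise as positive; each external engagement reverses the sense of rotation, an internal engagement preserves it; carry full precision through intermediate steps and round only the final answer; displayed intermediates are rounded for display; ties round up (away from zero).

recognized (one external pair, fixed centres): single-mesh tooth geometry, m = 1.289, N1 = 62, N2 = 26
base radii: r_b1 = 37.865868, r_b2 = 15.879235
tip radii: r_a1 = 41.248000, r_a2 = 18.046000
no profile shift: α' = α, a' = a
action lengths: √(r_a1²−r_b1²) = 16.357676, √(r_a2²−r_b2²) = 8.573682
base pitch p_b = π·m·cos α = 3.837391
CR = (16.357676 + 8.573682 − 56.716000·sin 18.62700°)/3.837391 = 1.776189
contact ratio ≈ 1.7762

1.7762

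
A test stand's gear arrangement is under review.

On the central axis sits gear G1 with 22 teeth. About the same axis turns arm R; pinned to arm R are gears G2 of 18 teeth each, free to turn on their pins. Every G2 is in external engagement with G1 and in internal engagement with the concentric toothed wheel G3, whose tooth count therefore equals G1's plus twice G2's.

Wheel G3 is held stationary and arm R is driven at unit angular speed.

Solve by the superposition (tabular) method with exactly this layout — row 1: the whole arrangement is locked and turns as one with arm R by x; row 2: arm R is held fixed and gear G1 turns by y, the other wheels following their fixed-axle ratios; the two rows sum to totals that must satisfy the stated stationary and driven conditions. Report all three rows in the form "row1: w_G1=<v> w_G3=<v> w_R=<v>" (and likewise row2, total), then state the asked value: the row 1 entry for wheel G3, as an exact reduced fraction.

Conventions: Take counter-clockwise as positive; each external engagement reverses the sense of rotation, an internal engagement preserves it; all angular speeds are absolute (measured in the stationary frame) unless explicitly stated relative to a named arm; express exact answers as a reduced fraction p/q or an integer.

recognized (axles ride arm R): planetary set, 22/18/58 teeth
row 1 (train locked, turned with arm): all members turn x
row 2 — arm fixed, fixed-axis ratios: sun y, ring −(22/58)·y, arm 0
boundary: total ω_ring = x − (22/58)·y = 0 and total ω_arm = x = 1  ⇒  y = 29/11, x = 1
row 2 ring = −(22/58)·29/11 = -1
totals (row 1 + row 2): sun 1 + 29/11 = 40/11, ring 1 + (-1) = 0, arm 1 + 0 = 1
asked cell (row1, ring) = 1

row1: w_G1=1 w_G3=1 w_R=1
row2: w_G1=29/11 w_G3=-1 w_R=0
total: w_G1=40/11 w_G3=0 w_R=1
asked value: 1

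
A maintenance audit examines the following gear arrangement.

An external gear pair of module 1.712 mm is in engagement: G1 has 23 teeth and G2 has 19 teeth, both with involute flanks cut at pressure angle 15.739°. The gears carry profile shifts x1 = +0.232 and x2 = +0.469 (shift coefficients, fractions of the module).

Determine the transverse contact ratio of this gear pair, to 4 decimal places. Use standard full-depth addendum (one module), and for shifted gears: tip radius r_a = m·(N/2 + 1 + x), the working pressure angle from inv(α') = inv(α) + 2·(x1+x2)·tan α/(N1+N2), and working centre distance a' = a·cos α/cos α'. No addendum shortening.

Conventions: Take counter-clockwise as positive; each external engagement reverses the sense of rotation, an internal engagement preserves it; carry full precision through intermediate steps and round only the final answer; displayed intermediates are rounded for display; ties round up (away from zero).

recognized (one external pair, fixed centres): single-mesh tooth geometry, m = 1.712, N1 = 23, N2 = 19
base radii: r_b1 = 18.949844, r_b2 = 15.654219
tip radii: r_a1 = 21.797184, r_a2 = 18.778928
inv(α') = inv(15.739°) + 2·(+0.232+0.469)·tan α/(23+19) = 0.01653204  ⇒  α' = 20.67858°
a' = a·cos α / cos α' = 35.9520·cos 15.739°/cos 20.67858° = 36.986904
action lengths: √(r_a1²−r_b1²) = 10.771287, √(r_a2²−r_b2²) = 10.372731
base pitch p_b = π·m·cos α = 5.176756
CR = (10.771287 + 10.372731 − 36.986904·sin 20.67858°)/5.176756 = 1.561405
contact ratio ≈ 1.5614

1.5614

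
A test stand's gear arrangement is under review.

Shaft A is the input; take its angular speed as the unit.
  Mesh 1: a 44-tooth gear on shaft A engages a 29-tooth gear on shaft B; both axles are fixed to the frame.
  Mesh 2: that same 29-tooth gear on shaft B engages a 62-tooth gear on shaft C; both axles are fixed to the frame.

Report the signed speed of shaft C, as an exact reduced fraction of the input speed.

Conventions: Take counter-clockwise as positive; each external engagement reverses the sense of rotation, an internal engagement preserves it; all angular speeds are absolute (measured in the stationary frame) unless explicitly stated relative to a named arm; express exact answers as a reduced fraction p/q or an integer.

2-mesh fixed-axis compound train (all bearings frame-fixed)
mesh 1 [44T→29T]: |ω|/ω_in = 1×44/29 = 44/29, sense flips to −
mesh 2 [29T→62T]: |ω|/ω_in = (44/29)×29/62 = 22/31, sense flips to +
signed output speed (× input speed) = 22/31

22/31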